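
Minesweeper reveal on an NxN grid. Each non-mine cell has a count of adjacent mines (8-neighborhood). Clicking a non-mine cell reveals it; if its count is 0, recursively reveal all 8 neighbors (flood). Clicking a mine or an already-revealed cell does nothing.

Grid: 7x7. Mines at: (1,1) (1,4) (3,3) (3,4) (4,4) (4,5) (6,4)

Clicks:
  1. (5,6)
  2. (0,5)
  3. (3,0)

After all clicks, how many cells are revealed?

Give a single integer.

Answer: 20

Derivation:
Click 1 (5,6) count=1: revealed 1 new [(5,6)] -> total=1
Click 2 (0,5) count=1: revealed 1 new [(0,5)] -> total=2
Click 3 (3,0) count=0: revealed 18 new [(2,0) (2,1) (2,2) (3,0) (3,1) (3,2) (4,0) (4,1) (4,2) (4,3) (5,0) (5,1) (5,2) (5,3) (6,0) (6,1) (6,2) (6,3)] -> total=20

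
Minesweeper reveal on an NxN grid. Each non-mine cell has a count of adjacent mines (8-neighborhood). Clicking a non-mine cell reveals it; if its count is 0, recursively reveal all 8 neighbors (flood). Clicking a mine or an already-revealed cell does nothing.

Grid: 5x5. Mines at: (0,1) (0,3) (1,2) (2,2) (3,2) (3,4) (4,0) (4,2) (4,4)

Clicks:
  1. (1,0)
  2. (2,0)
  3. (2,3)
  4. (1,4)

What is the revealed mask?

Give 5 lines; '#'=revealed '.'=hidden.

Click 1 (1,0) count=1: revealed 1 new [(1,0)] -> total=1
Click 2 (2,0) count=0: revealed 5 new [(1,1) (2,0) (2,1) (3,0) (3,1)] -> total=6
Click 3 (2,3) count=4: revealed 1 new [(2,3)] -> total=7
Click 4 (1,4) count=1: revealed 1 new [(1,4)] -> total=8

Answer: .....
##..#
##.#.
##...
.....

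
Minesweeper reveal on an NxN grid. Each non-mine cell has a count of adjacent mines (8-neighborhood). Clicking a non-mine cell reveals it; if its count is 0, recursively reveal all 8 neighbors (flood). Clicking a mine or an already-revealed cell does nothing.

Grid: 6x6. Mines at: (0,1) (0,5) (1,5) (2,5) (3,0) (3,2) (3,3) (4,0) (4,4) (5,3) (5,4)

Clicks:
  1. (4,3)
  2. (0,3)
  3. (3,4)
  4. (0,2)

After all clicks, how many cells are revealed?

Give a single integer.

Click 1 (4,3) count=5: revealed 1 new [(4,3)] -> total=1
Click 2 (0,3) count=0: revealed 9 new [(0,2) (0,3) (0,4) (1,2) (1,3) (1,4) (2,2) (2,3) (2,4)] -> total=10
Click 3 (3,4) count=3: revealed 1 new [(3,4)] -> total=11
Click 4 (0,2) count=1: revealed 0 new [(none)] -> total=11

Answer: 11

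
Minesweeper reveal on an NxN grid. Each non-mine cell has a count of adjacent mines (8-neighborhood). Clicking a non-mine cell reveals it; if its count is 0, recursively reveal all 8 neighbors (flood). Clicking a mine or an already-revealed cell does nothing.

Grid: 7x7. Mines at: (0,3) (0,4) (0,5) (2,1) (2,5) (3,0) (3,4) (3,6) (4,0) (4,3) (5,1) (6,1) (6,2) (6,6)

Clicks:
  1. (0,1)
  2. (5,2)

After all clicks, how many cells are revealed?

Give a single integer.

Answer: 7

Derivation:
Click 1 (0,1) count=0: revealed 6 new [(0,0) (0,1) (0,2) (1,0) (1,1) (1,2)] -> total=6
Click 2 (5,2) count=4: revealed 1 new [(5,2)] -> total=7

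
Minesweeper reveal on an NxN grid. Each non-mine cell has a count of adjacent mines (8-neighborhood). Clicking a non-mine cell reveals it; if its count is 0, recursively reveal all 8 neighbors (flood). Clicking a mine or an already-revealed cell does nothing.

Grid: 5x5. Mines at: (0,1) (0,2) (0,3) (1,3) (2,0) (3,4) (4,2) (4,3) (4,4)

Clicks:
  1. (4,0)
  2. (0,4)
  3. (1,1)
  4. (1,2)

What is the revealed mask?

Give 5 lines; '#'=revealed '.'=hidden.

Answer: ....#
.##..
.....
##...
##...

Derivation:
Click 1 (4,0) count=0: revealed 4 new [(3,0) (3,1) (4,0) (4,1)] -> total=4
Click 2 (0,4) count=2: revealed 1 new [(0,4)] -> total=5
Click 3 (1,1) count=3: revealed 1 new [(1,1)] -> total=6
Click 4 (1,2) count=4: revealed 1 new [(1,2)] -> total=7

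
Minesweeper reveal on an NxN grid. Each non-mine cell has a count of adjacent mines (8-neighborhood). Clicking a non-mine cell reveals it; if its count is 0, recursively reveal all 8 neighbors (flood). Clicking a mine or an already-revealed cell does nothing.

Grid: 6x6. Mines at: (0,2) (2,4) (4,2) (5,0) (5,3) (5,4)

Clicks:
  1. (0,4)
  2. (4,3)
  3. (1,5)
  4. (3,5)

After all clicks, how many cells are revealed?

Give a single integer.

Answer: 8

Derivation:
Click 1 (0,4) count=0: revealed 6 new [(0,3) (0,4) (0,5) (1,3) (1,4) (1,5)] -> total=6
Click 2 (4,3) count=3: revealed 1 new [(4,3)] -> total=7
Click 3 (1,5) count=1: revealed 0 new [(none)] -> total=7
Click 4 (3,5) count=1: revealed 1 new [(3,5)] -> total=8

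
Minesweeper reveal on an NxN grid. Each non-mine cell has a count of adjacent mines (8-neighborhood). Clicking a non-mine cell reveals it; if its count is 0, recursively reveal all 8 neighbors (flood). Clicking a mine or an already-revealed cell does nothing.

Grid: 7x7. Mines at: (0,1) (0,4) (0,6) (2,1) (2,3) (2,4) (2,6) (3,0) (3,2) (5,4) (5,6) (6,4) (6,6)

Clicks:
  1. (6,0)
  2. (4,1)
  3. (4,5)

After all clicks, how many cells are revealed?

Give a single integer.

Click 1 (6,0) count=0: revealed 12 new [(4,0) (4,1) (4,2) (4,3) (5,0) (5,1) (5,2) (5,3) (6,0) (6,1) (6,2) (6,3)] -> total=12
Click 2 (4,1) count=2: revealed 0 new [(none)] -> total=12
Click 3 (4,5) count=2: revealed 1 new [(4,5)] -> total=13

Answer: 13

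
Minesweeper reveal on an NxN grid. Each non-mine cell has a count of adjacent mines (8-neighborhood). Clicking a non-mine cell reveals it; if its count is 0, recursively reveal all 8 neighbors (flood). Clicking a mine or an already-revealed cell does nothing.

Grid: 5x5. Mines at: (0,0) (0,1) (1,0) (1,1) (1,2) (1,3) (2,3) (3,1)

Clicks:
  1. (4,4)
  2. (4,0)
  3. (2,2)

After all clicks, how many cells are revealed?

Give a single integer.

Click 1 (4,4) count=0: revealed 6 new [(3,2) (3,3) (3,4) (4,2) (4,3) (4,4)] -> total=6
Click 2 (4,0) count=1: revealed 1 new [(4,0)] -> total=7
Click 3 (2,2) count=5: revealed 1 new [(2,2)] -> total=8

Answer: 8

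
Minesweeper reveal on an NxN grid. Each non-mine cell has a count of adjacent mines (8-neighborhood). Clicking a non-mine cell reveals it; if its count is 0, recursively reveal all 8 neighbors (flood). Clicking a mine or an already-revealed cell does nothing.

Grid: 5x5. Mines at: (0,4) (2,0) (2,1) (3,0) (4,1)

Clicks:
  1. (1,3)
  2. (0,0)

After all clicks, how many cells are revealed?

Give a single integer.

Click 1 (1,3) count=1: revealed 1 new [(1,3)] -> total=1
Click 2 (0,0) count=0: revealed 7 new [(0,0) (0,1) (0,2) (0,3) (1,0) (1,1) (1,2)] -> total=8

Answer: 8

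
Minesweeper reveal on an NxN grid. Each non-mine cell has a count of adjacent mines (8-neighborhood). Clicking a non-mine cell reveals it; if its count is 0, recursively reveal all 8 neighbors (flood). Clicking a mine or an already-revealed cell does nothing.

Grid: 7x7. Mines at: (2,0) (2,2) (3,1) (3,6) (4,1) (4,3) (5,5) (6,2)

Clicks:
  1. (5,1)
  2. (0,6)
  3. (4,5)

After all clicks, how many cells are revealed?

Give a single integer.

Answer: 23

Derivation:
Click 1 (5,1) count=2: revealed 1 new [(5,1)] -> total=1
Click 2 (0,6) count=0: revealed 21 new [(0,0) (0,1) (0,2) (0,3) (0,4) (0,5) (0,6) (1,0) (1,1) (1,2) (1,3) (1,4) (1,5) (1,6) (2,3) (2,4) (2,5) (2,6) (3,3) (3,4) (3,5)] -> total=22
Click 3 (4,5) count=2: revealed 1 new [(4,5)] -> total=23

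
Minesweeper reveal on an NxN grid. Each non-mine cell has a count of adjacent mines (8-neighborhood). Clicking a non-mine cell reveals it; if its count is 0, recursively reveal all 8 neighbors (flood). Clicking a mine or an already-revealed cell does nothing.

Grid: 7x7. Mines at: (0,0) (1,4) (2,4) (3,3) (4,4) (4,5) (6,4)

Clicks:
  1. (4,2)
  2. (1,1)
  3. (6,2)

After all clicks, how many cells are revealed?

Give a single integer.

Answer: 26

Derivation:
Click 1 (4,2) count=1: revealed 1 new [(4,2)] -> total=1
Click 2 (1,1) count=1: revealed 1 new [(1,1)] -> total=2
Click 3 (6,2) count=0: revealed 24 new [(0,1) (0,2) (0,3) (1,0) (1,2) (1,3) (2,0) (2,1) (2,2) (2,3) (3,0) (3,1) (3,2) (4,0) (4,1) (4,3) (5,0) (5,1) (5,2) (5,3) (6,0) (6,1) (6,2) (6,3)] -> total=26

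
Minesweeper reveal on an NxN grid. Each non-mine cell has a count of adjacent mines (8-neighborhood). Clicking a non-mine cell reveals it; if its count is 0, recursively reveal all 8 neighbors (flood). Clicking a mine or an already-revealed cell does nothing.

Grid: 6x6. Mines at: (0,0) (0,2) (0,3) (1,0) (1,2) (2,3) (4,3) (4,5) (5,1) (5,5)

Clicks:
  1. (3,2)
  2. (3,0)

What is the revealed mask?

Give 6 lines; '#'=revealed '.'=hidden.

Click 1 (3,2) count=2: revealed 1 new [(3,2)] -> total=1
Click 2 (3,0) count=0: revealed 8 new [(2,0) (2,1) (2,2) (3,0) (3,1) (4,0) (4,1) (4,2)] -> total=9

Answer: ......
......
###...
###...
###...
......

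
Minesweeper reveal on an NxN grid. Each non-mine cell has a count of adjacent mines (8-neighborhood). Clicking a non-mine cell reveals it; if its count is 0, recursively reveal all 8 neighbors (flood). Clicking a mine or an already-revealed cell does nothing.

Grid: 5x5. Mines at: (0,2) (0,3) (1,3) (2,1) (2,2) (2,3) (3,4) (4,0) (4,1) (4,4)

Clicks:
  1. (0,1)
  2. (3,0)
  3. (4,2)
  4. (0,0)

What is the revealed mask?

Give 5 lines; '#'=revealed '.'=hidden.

Answer: ##...
##...
.....
#....
..#..

Derivation:
Click 1 (0,1) count=1: revealed 1 new [(0,1)] -> total=1
Click 2 (3,0) count=3: revealed 1 new [(3,0)] -> total=2
Click 3 (4,2) count=1: revealed 1 new [(4,2)] -> total=3
Click 4 (0,0) count=0: revealed 3 new [(0,0) (1,0) (1,1)] -> total=6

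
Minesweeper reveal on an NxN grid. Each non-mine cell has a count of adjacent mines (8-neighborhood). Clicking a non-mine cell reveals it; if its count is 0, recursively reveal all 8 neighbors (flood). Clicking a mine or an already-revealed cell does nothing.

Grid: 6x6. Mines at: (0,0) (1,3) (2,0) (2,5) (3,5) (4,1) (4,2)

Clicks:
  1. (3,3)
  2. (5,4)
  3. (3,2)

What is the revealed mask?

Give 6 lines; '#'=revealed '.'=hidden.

Click 1 (3,3) count=1: revealed 1 new [(3,3)] -> total=1
Click 2 (5,4) count=0: revealed 6 new [(4,3) (4,4) (4,5) (5,3) (5,4) (5,5)] -> total=7
Click 3 (3,2) count=2: revealed 1 new [(3,2)] -> total=8

Answer: ......
......
......
..##..
...###
...###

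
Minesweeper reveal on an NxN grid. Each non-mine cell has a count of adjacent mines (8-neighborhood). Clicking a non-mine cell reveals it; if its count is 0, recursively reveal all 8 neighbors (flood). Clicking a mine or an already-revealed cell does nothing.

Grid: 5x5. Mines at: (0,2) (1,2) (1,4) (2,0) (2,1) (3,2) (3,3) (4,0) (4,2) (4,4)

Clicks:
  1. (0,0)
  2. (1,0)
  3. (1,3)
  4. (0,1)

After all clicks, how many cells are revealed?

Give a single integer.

Answer: 5

Derivation:
Click 1 (0,0) count=0: revealed 4 new [(0,0) (0,1) (1,0) (1,1)] -> total=4
Click 2 (1,0) count=2: revealed 0 new [(none)] -> total=4
Click 3 (1,3) count=3: revealed 1 new [(1,3)] -> total=5
Click 4 (0,1) count=2: revealed 0 new [(none)] -> total=5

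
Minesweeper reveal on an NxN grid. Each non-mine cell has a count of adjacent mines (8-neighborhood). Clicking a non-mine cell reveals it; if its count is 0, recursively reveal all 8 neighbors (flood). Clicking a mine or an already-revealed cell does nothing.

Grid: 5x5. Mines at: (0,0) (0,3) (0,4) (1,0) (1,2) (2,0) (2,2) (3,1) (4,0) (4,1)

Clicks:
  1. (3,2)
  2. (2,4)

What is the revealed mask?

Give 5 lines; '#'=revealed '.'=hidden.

Click 1 (3,2) count=3: revealed 1 new [(3,2)] -> total=1
Click 2 (2,4) count=0: revealed 9 new [(1,3) (1,4) (2,3) (2,4) (3,3) (3,4) (4,2) (4,3) (4,4)] -> total=10

Answer: .....
...##
...##
..###
..###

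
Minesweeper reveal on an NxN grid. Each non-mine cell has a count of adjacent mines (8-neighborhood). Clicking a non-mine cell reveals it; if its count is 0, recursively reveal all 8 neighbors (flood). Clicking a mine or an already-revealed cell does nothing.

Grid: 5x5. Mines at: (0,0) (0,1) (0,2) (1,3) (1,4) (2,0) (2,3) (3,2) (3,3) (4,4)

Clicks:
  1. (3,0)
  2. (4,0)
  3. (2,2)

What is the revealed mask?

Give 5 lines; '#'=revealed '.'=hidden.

Answer: .....
.....
..#..
##...
##...

Derivation:
Click 1 (3,0) count=1: revealed 1 new [(3,0)] -> total=1
Click 2 (4,0) count=0: revealed 3 new [(3,1) (4,0) (4,1)] -> total=4
Click 3 (2,2) count=4: revealed 1 new [(2,2)] -> total=5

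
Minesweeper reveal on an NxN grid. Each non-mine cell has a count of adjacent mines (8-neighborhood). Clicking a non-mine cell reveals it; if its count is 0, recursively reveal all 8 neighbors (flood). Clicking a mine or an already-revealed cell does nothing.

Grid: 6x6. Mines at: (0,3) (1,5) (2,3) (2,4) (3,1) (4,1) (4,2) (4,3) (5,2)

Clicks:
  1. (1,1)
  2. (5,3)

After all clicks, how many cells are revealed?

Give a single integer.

Click 1 (1,1) count=0: revealed 9 new [(0,0) (0,1) (0,2) (1,0) (1,1) (1,2) (2,0) (2,1) (2,2)] -> total=9
Click 2 (5,3) count=3: revealed 1 new [(5,3)] -> total=10

Answer: 10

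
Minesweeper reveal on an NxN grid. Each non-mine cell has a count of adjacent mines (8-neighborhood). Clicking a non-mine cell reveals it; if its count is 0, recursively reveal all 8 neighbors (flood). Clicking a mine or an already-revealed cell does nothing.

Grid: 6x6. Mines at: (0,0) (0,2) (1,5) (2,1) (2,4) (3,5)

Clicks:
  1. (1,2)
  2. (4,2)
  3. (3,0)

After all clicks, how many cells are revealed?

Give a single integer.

Answer: 18

Derivation:
Click 1 (1,2) count=2: revealed 1 new [(1,2)] -> total=1
Click 2 (4,2) count=0: revealed 17 new [(3,0) (3,1) (3,2) (3,3) (3,4) (4,0) (4,1) (4,2) (4,3) (4,4) (4,5) (5,0) (5,1) (5,2) (5,3) (5,4) (5,5)] -> total=18
Click 3 (3,0) count=1: revealed 0 new [(none)] -> total=18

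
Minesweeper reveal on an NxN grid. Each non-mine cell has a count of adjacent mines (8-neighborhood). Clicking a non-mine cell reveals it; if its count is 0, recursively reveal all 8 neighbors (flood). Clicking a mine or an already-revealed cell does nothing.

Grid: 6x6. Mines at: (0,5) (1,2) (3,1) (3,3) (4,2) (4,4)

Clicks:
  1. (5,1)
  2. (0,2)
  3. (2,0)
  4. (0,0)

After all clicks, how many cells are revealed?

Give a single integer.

Click 1 (5,1) count=1: revealed 1 new [(5,1)] -> total=1
Click 2 (0,2) count=1: revealed 1 new [(0,2)] -> total=2
Click 3 (2,0) count=1: revealed 1 new [(2,0)] -> total=3
Click 4 (0,0) count=0: revealed 5 new [(0,0) (0,1) (1,0) (1,1) (2,1)] -> total=8

Answer: 8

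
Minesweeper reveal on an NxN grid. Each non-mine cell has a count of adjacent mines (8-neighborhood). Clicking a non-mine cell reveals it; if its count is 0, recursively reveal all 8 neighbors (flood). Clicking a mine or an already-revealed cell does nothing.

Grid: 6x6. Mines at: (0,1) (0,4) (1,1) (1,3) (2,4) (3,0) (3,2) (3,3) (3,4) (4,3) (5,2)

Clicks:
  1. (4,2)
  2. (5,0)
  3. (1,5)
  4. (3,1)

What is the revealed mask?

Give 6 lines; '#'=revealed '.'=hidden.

Answer: ......
.....#
......
.#....
###...
##....

Derivation:
Click 1 (4,2) count=4: revealed 1 new [(4,2)] -> total=1
Click 2 (5,0) count=0: revealed 4 new [(4,0) (4,1) (5,0) (5,1)] -> total=5
Click 3 (1,5) count=2: revealed 1 new [(1,5)] -> total=6
Click 4 (3,1) count=2: revealed 1 new [(3,1)] -> total=7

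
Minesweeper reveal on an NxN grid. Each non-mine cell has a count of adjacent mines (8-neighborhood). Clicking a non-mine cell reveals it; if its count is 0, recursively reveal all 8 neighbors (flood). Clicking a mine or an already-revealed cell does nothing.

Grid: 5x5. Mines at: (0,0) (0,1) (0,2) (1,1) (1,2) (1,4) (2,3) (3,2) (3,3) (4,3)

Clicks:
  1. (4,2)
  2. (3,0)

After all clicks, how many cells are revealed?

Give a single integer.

Click 1 (4,2) count=3: revealed 1 new [(4,2)] -> total=1
Click 2 (3,0) count=0: revealed 6 new [(2,0) (2,1) (3,0) (3,1) (4,0) (4,1)] -> total=7

Answer: 7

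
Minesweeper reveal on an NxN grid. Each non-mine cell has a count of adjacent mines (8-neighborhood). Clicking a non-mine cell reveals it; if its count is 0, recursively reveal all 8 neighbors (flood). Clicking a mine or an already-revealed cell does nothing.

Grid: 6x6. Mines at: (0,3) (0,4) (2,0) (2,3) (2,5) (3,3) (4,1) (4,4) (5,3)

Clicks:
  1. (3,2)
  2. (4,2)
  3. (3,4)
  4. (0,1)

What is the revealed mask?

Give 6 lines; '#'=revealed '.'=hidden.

Answer: ###...
###...
......
..#.#.
..#...
......

Derivation:
Click 1 (3,2) count=3: revealed 1 new [(3,2)] -> total=1
Click 2 (4,2) count=3: revealed 1 new [(4,2)] -> total=2
Click 3 (3,4) count=4: revealed 1 new [(3,4)] -> total=3
Click 4 (0,1) count=0: revealed 6 new [(0,0) (0,1) (0,2) (1,0) (1,1) (1,2)] -> total=9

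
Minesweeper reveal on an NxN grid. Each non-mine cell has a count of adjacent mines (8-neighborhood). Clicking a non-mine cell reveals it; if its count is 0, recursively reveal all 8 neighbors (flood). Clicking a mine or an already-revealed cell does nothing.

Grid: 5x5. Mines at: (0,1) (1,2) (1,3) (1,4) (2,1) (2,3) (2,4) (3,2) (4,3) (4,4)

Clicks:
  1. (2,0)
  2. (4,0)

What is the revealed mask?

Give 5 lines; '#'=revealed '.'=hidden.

Answer: .....
.....
#....
##...
##...

Derivation:
Click 1 (2,0) count=1: revealed 1 new [(2,0)] -> total=1
Click 2 (4,0) count=0: revealed 4 new [(3,0) (3,1) (4,0) (4,1)] -> total=5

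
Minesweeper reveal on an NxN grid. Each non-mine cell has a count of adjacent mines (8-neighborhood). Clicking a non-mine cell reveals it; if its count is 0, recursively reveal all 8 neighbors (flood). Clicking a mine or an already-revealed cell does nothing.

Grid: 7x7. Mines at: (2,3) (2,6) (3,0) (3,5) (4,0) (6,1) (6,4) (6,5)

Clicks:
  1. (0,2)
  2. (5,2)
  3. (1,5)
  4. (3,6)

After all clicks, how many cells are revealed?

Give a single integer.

Answer: 19

Derivation:
Click 1 (0,2) count=0: revealed 17 new [(0,0) (0,1) (0,2) (0,3) (0,4) (0,5) (0,6) (1,0) (1,1) (1,2) (1,3) (1,4) (1,5) (1,6) (2,0) (2,1) (2,2)] -> total=17
Click 2 (5,2) count=1: revealed 1 new [(5,2)] -> total=18
Click 3 (1,5) count=1: revealed 0 new [(none)] -> total=18
Click 4 (3,6) count=2: revealed 1 new [(3,6)] -> total=19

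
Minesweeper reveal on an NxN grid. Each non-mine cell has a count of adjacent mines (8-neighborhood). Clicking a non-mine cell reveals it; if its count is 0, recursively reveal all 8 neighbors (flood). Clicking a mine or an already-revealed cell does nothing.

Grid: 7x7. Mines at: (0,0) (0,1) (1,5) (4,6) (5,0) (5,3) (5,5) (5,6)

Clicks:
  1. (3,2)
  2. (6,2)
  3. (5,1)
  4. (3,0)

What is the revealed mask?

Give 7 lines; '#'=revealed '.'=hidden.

Answer: ..###..
#####..
######.
######.
######.
.#.....
..#....

Derivation:
Click 1 (3,2) count=0: revealed 26 new [(0,2) (0,3) (0,4) (1,0) (1,1) (1,2) (1,3) (1,4) (2,0) (2,1) (2,2) (2,3) (2,4) (2,5) (3,0) (3,1) (3,2) (3,3) (3,4) (3,5) (4,0) (4,1) (4,2) (4,3) (4,4) (4,5)] -> total=26
Click 2 (6,2) count=1: revealed 1 new [(6,2)] -> total=27
Click 3 (5,1) count=1: revealed 1 new [(5,1)] -> total=28
Click 4 (3,0) count=0: revealed 0 new [(none)] -> total=28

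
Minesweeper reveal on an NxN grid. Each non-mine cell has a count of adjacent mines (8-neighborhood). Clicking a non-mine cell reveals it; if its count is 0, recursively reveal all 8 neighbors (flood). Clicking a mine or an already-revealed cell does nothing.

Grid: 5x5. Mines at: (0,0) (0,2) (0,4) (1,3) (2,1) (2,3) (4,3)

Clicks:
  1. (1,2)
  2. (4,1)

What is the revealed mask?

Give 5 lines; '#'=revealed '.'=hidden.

Answer: .....
..#..
.....
###..
###..

Derivation:
Click 1 (1,2) count=4: revealed 1 new [(1,2)] -> total=1
Click 2 (4,1) count=0: revealed 6 new [(3,0) (3,1) (3,2) (4,0) (4,1) (4,2)] -> total=7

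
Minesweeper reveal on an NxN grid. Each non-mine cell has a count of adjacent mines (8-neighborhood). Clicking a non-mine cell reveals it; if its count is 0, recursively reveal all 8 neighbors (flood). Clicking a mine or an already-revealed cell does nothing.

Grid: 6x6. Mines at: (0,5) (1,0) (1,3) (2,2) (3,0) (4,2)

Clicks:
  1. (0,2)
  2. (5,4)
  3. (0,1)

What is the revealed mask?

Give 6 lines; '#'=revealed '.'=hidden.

Click 1 (0,2) count=1: revealed 1 new [(0,2)] -> total=1
Click 2 (5,4) count=0: revealed 14 new [(1,4) (1,5) (2,3) (2,4) (2,5) (3,3) (3,4) (3,5) (4,3) (4,4) (4,5) (5,3) (5,4) (5,5)] -> total=15
Click 3 (0,1) count=1: revealed 1 new [(0,1)] -> total=16

Answer: .##...
....##
...###
...###
...###
...###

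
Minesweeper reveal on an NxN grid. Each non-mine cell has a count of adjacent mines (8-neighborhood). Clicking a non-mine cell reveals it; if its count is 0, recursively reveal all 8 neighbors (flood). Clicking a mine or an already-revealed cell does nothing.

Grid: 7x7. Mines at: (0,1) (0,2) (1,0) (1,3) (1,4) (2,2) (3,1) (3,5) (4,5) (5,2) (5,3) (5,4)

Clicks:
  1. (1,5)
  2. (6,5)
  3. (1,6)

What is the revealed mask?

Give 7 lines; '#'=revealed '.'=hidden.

Click 1 (1,5) count=1: revealed 1 new [(1,5)] -> total=1
Click 2 (6,5) count=1: revealed 1 new [(6,5)] -> total=2
Click 3 (1,6) count=0: revealed 5 new [(0,5) (0,6) (1,6) (2,5) (2,6)] -> total=7

Answer: .....##
.....##
.....##
.......
.......
.......
.....#.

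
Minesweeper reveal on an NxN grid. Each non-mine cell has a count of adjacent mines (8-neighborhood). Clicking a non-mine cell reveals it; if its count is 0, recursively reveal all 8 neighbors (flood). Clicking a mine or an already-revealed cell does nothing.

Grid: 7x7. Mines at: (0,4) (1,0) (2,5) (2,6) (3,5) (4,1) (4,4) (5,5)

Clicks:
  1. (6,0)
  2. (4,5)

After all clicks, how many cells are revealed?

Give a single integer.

Answer: 11

Derivation:
Click 1 (6,0) count=0: revealed 10 new [(5,0) (5,1) (5,2) (5,3) (5,4) (6,0) (6,1) (6,2) (6,3) (6,4)] -> total=10
Click 2 (4,5) count=3: revealed 1 new [(4,5)] -> total=11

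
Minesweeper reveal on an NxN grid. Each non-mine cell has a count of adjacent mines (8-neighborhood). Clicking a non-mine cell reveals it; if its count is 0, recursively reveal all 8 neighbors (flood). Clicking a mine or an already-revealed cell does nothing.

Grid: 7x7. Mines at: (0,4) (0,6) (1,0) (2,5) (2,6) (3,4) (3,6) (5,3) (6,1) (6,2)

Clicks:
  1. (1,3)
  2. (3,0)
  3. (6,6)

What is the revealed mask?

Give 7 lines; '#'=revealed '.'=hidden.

Click 1 (1,3) count=1: revealed 1 new [(1,3)] -> total=1
Click 2 (3,0) count=0: revealed 20 new [(0,1) (0,2) (0,3) (1,1) (1,2) (2,0) (2,1) (2,2) (2,3) (3,0) (3,1) (3,2) (3,3) (4,0) (4,1) (4,2) (4,3) (5,0) (5,1) (5,2)] -> total=21
Click 3 (6,6) count=0: revealed 9 new [(4,4) (4,5) (4,6) (5,4) (5,5) (5,6) (6,4) (6,5) (6,6)] -> total=30

Answer: .###...
.###...
####...
####...
#######
###.###
....###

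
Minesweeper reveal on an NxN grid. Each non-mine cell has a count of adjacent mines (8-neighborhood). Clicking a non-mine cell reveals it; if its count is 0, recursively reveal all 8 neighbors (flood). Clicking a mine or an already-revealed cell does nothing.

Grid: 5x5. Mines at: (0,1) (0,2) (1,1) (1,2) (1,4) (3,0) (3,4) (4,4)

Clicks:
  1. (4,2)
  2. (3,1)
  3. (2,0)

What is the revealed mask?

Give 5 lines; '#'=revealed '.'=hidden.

Click 1 (4,2) count=0: revealed 9 new [(2,1) (2,2) (2,3) (3,1) (3,2) (3,3) (4,1) (4,2) (4,3)] -> total=9
Click 2 (3,1) count=1: revealed 0 new [(none)] -> total=9
Click 3 (2,0) count=2: revealed 1 new [(2,0)] -> total=10

Answer: .....
.....
####.
.###.
.###.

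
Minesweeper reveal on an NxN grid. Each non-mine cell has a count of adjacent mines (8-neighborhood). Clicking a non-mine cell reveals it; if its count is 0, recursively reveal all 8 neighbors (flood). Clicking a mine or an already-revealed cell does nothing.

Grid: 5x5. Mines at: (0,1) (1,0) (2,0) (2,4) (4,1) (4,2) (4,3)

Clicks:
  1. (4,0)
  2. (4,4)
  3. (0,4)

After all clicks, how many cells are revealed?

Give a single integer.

Answer: 8

Derivation:
Click 1 (4,0) count=1: revealed 1 new [(4,0)] -> total=1
Click 2 (4,4) count=1: revealed 1 new [(4,4)] -> total=2
Click 3 (0,4) count=0: revealed 6 new [(0,2) (0,3) (0,4) (1,2) (1,3) (1,4)] -> total=8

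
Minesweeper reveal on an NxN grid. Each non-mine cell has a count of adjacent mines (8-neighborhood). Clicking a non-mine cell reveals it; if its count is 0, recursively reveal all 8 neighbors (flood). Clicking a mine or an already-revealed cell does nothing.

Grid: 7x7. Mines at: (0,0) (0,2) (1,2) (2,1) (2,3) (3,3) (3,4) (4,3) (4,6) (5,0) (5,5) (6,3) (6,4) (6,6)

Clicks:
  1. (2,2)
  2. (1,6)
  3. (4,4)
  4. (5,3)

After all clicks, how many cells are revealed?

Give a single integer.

Click 1 (2,2) count=4: revealed 1 new [(2,2)] -> total=1
Click 2 (1,6) count=0: revealed 13 new [(0,3) (0,4) (0,5) (0,6) (1,3) (1,4) (1,5) (1,6) (2,4) (2,5) (2,6) (3,5) (3,6)] -> total=14
Click 3 (4,4) count=4: revealed 1 new [(4,4)] -> total=15
Click 4 (5,3) count=3: revealed 1 new [(5,3)] -> total=16

Answer: 16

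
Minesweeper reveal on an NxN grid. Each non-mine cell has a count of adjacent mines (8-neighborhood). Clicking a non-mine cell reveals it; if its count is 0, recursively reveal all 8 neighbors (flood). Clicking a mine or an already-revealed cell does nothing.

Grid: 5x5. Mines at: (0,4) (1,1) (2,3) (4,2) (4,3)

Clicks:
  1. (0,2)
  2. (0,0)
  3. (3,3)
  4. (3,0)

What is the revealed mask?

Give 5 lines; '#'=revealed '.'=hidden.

Click 1 (0,2) count=1: revealed 1 new [(0,2)] -> total=1
Click 2 (0,0) count=1: revealed 1 new [(0,0)] -> total=2
Click 3 (3,3) count=3: revealed 1 new [(3,3)] -> total=3
Click 4 (3,0) count=0: revealed 6 new [(2,0) (2,1) (3,0) (3,1) (4,0) (4,1)] -> total=9

Answer: #.#..
.....
##...
##.#.
##...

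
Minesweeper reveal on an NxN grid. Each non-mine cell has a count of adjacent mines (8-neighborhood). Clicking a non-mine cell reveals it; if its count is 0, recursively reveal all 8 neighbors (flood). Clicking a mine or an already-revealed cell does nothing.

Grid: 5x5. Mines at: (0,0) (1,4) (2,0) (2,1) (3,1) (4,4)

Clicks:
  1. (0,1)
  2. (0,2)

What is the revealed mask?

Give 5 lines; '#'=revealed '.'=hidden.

Click 1 (0,1) count=1: revealed 1 new [(0,1)] -> total=1
Click 2 (0,2) count=0: revealed 5 new [(0,2) (0,3) (1,1) (1,2) (1,3)] -> total=6

Answer: .###.
.###.
.....
.....
.....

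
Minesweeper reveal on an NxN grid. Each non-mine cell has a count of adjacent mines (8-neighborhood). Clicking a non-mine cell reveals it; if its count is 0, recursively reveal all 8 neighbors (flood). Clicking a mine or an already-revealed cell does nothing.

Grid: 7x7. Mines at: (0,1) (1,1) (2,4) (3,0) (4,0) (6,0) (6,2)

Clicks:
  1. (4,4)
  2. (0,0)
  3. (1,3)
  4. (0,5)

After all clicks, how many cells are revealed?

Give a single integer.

Click 1 (4,4) count=0: revealed 37 new [(0,2) (0,3) (0,4) (0,5) (0,6) (1,2) (1,3) (1,4) (1,5) (1,6) (2,1) (2,2) (2,3) (2,5) (2,6) (3,1) (3,2) (3,3) (3,4) (3,5) (3,6) (4,1) (4,2) (4,3) (4,4) (4,5) (4,6) (5,1) (5,2) (5,3) (5,4) (5,5) (5,6) (6,3) (6,4) (6,5) (6,6)] -> total=37
Click 2 (0,0) count=2: revealed 1 new [(0,0)] -> total=38
Click 3 (1,3) count=1: revealed 0 new [(none)] -> total=38
Click 4 (0,5) count=0: revealed 0 new [(none)] -> total=38

Answer: 38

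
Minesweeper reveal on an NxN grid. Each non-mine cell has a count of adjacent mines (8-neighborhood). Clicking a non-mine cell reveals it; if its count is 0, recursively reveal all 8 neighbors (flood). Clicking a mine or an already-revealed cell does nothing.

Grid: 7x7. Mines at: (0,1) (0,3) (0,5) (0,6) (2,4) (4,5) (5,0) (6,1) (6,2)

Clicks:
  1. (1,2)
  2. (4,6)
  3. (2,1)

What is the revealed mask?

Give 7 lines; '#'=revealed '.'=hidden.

Answer: .......
####...
####...
#####..
#####.#
.####..
.......

Derivation:
Click 1 (1,2) count=2: revealed 1 new [(1,2)] -> total=1
Click 2 (4,6) count=1: revealed 1 new [(4,6)] -> total=2
Click 3 (2,1) count=0: revealed 21 new [(1,0) (1,1) (1,3) (2,0) (2,1) (2,2) (2,3) (3,0) (3,1) (3,2) (3,3) (3,4) (4,0) (4,1) (4,2) (4,3) (4,4) (5,1) (5,2) (5,3) (5,4)] -> total=23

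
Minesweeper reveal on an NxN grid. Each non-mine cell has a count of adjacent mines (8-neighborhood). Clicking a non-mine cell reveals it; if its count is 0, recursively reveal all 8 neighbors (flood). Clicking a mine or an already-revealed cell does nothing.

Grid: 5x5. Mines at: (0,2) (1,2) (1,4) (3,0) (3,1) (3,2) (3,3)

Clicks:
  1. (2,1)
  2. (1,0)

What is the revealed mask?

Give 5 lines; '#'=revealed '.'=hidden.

Click 1 (2,1) count=4: revealed 1 new [(2,1)] -> total=1
Click 2 (1,0) count=0: revealed 5 new [(0,0) (0,1) (1,0) (1,1) (2,0)] -> total=6

Answer: ##...
##...
##...
.....
.....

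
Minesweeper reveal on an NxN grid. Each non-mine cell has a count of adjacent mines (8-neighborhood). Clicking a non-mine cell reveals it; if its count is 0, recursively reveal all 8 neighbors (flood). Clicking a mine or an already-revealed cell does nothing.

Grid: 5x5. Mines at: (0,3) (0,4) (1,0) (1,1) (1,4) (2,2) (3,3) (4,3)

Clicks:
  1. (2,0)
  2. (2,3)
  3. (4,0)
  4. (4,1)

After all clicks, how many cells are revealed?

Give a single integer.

Answer: 9

Derivation:
Click 1 (2,0) count=2: revealed 1 new [(2,0)] -> total=1
Click 2 (2,3) count=3: revealed 1 new [(2,3)] -> total=2
Click 3 (4,0) count=0: revealed 7 new [(2,1) (3,0) (3,1) (3,2) (4,0) (4,1) (4,2)] -> total=9
Click 4 (4,1) count=0: revealed 0 new [(none)] -> total=9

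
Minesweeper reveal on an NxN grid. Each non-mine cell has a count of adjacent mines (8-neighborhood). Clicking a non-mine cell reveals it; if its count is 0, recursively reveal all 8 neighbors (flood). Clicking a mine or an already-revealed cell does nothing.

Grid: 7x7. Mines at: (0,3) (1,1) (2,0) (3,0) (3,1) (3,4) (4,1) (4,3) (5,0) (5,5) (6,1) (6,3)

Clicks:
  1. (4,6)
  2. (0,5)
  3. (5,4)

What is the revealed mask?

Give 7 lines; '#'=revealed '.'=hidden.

Answer: ....###
....###
....###
.....##
.....##
....#..
.......

Derivation:
Click 1 (4,6) count=1: revealed 1 new [(4,6)] -> total=1
Click 2 (0,5) count=0: revealed 12 new [(0,4) (0,5) (0,6) (1,4) (1,5) (1,6) (2,4) (2,5) (2,6) (3,5) (3,6) (4,5)] -> total=13
Click 3 (5,4) count=3: revealed 1 new [(5,4)] -> total=14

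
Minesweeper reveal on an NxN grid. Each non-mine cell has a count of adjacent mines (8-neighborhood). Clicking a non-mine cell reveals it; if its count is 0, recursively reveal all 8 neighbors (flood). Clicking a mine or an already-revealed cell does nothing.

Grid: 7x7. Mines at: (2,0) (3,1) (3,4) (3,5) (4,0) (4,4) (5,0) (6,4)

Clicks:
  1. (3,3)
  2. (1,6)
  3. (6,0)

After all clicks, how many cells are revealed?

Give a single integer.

Answer: 22

Derivation:
Click 1 (3,3) count=2: revealed 1 new [(3,3)] -> total=1
Click 2 (1,6) count=0: revealed 20 new [(0,0) (0,1) (0,2) (0,3) (0,4) (0,5) (0,6) (1,0) (1,1) (1,2) (1,3) (1,4) (1,5) (1,6) (2,1) (2,2) (2,3) (2,4) (2,5) (2,6)] -> total=21
Click 3 (6,0) count=1: revealed 1 new [(6,0)] -> total=22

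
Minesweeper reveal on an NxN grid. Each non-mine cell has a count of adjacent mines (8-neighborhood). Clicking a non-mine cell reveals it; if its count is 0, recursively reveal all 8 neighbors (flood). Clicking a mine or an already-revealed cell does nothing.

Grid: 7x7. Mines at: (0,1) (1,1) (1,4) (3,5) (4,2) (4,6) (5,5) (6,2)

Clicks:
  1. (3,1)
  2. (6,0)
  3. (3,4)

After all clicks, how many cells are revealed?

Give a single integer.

Click 1 (3,1) count=1: revealed 1 new [(3,1)] -> total=1
Click 2 (6,0) count=0: revealed 9 new [(2,0) (2,1) (3,0) (4,0) (4,1) (5,0) (5,1) (6,0) (6,1)] -> total=10
Click 3 (3,4) count=1: revealed 1 new [(3,4)] -> total=11

Answer: 11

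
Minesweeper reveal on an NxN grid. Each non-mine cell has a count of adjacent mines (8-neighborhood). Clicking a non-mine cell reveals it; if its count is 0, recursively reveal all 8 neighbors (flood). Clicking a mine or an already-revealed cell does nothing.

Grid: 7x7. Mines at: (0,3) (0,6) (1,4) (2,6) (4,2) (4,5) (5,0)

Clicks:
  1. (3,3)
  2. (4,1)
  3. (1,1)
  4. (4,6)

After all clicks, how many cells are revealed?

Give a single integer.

Click 1 (3,3) count=1: revealed 1 new [(3,3)] -> total=1
Click 2 (4,1) count=2: revealed 1 new [(4,1)] -> total=2
Click 3 (1,1) count=0: revealed 15 new [(0,0) (0,1) (0,2) (1,0) (1,1) (1,2) (1,3) (2,0) (2,1) (2,2) (2,3) (3,0) (3,1) (3,2) (4,0)] -> total=17
Click 4 (4,6) count=1: revealed 1 new [(4,6)] -> total=18

Answer: 18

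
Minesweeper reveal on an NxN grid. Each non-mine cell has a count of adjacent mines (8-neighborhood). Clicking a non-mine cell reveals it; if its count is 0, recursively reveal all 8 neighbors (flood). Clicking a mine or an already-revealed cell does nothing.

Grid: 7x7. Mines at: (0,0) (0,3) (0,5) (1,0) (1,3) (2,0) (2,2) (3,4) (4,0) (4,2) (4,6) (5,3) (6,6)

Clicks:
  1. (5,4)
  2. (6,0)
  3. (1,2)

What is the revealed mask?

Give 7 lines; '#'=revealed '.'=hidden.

Click 1 (5,4) count=1: revealed 1 new [(5,4)] -> total=1
Click 2 (6,0) count=0: revealed 6 new [(5,0) (5,1) (5,2) (6,0) (6,1) (6,2)] -> total=7
Click 3 (1,2) count=3: revealed 1 new [(1,2)] -> total=8

Answer: .......
..#....
.......
.......
.......
###.#..
###....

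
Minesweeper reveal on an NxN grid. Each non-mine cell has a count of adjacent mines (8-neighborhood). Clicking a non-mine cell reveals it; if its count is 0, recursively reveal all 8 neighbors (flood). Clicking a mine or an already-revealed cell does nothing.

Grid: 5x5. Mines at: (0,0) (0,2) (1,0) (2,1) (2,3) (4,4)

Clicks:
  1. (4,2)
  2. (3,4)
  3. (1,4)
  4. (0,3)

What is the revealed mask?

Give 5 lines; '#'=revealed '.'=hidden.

Click 1 (4,2) count=0: revealed 8 new [(3,0) (3,1) (3,2) (3,3) (4,0) (4,1) (4,2) (4,3)] -> total=8
Click 2 (3,4) count=2: revealed 1 new [(3,4)] -> total=9
Click 3 (1,4) count=1: revealed 1 new [(1,4)] -> total=10
Click 4 (0,3) count=1: revealed 1 new [(0,3)] -> total=11

Answer: ...#.
....#
.....
#####
####.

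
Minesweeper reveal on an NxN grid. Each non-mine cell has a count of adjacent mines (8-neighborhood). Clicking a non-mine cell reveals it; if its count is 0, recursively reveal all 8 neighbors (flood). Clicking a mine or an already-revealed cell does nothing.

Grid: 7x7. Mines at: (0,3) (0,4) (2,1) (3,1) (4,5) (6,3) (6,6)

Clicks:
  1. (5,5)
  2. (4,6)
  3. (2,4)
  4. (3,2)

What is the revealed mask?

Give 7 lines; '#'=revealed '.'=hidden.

Answer: .....##
..#####
..#####
..#####
..###.#
..####.
.......

Derivation:
Click 1 (5,5) count=2: revealed 1 new [(5,5)] -> total=1
Click 2 (4,6) count=1: revealed 1 new [(4,6)] -> total=2
Click 3 (2,4) count=0: revealed 23 new [(0,5) (0,6) (1,2) (1,3) (1,4) (1,5) (1,6) (2,2) (2,3) (2,4) (2,5) (2,6) (3,2) (3,3) (3,4) (3,5) (3,6) (4,2) (4,3) (4,4) (5,2) (5,3) (5,4)] -> total=25
Click 4 (3,2) count=2: revealed 0 new [(none)] -> total=25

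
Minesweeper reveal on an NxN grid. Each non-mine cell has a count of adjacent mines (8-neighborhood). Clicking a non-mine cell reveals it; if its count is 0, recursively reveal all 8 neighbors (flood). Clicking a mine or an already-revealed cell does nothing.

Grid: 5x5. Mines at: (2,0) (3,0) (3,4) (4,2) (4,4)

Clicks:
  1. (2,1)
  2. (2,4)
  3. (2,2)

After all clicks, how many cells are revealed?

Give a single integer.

Click 1 (2,1) count=2: revealed 1 new [(2,1)] -> total=1
Click 2 (2,4) count=1: revealed 1 new [(2,4)] -> total=2
Click 3 (2,2) count=0: revealed 15 new [(0,0) (0,1) (0,2) (0,3) (0,4) (1,0) (1,1) (1,2) (1,3) (1,4) (2,2) (2,3) (3,1) (3,2) (3,3)] -> total=17

Answer: 17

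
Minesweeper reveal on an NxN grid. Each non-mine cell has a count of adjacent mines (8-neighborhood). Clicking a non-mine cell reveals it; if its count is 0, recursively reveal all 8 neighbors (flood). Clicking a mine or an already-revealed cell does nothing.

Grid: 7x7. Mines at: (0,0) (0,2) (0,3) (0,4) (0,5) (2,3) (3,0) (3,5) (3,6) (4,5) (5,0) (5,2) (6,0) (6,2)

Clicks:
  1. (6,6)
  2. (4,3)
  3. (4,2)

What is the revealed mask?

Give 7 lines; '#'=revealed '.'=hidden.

Answer: .......
.......
.......
.......
..##...
...####
...####

Derivation:
Click 1 (6,6) count=0: revealed 8 new [(5,3) (5,4) (5,5) (5,6) (6,3) (6,4) (6,5) (6,6)] -> total=8
Click 2 (4,3) count=1: revealed 1 new [(4,3)] -> total=9
Click 3 (4,2) count=1: revealed 1 new [(4,2)] -> total=10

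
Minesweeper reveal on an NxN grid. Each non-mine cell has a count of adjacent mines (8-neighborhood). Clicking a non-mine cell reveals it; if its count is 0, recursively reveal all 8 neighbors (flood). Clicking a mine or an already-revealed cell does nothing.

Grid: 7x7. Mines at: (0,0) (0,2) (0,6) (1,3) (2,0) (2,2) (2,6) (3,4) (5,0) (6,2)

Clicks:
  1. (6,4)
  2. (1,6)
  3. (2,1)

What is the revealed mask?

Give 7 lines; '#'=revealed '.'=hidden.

Answer: .......
......#
.#.....
.....##
...####
...####
...####

Derivation:
Click 1 (6,4) count=0: revealed 14 new [(3,5) (3,6) (4,3) (4,4) (4,5) (4,6) (5,3) (5,4) (5,5) (5,6) (6,3) (6,4) (6,5) (6,6)] -> total=14
Click 2 (1,6) count=2: revealed 1 new [(1,6)] -> total=15
Click 3 (2,1) count=2: revealed 1 new [(2,1)] -> total=16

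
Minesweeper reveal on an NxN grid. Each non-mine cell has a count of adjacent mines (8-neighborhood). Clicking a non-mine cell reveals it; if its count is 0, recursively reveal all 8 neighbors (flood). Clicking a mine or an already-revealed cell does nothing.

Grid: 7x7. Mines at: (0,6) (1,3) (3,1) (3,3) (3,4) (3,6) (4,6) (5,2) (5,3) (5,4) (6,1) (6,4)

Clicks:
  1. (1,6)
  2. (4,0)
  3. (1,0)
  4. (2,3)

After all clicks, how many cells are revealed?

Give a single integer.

Answer: 12

Derivation:
Click 1 (1,6) count=1: revealed 1 new [(1,6)] -> total=1
Click 2 (4,0) count=1: revealed 1 new [(4,0)] -> total=2
Click 3 (1,0) count=0: revealed 9 new [(0,0) (0,1) (0,2) (1,0) (1,1) (1,2) (2,0) (2,1) (2,2)] -> total=11
Click 4 (2,3) count=3: revealed 1 new [(2,3)] -> total=12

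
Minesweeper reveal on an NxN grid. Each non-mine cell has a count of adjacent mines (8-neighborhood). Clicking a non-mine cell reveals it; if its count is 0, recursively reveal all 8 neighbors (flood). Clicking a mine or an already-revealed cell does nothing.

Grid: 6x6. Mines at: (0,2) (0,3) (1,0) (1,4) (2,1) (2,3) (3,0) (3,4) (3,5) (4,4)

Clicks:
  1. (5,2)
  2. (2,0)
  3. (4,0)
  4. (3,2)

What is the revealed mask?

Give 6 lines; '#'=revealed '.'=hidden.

Click 1 (5,2) count=0: revealed 11 new [(3,1) (3,2) (3,3) (4,0) (4,1) (4,2) (4,3) (5,0) (5,1) (5,2) (5,3)] -> total=11
Click 2 (2,0) count=3: revealed 1 new [(2,0)] -> total=12
Click 3 (4,0) count=1: revealed 0 new [(none)] -> total=12
Click 4 (3,2) count=2: revealed 0 new [(none)] -> total=12

Answer: ......
......
#.....
.###..
####..
####..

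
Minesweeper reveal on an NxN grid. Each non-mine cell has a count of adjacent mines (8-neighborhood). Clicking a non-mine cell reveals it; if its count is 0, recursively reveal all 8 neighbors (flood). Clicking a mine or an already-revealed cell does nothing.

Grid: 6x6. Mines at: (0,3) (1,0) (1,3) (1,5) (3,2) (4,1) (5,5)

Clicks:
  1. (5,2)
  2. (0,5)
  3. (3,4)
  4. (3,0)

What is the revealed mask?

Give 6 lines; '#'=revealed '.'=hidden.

Click 1 (5,2) count=1: revealed 1 new [(5,2)] -> total=1
Click 2 (0,5) count=1: revealed 1 new [(0,5)] -> total=2
Click 3 (3,4) count=0: revealed 9 new [(2,3) (2,4) (2,5) (3,3) (3,4) (3,5) (4,3) (4,4) (4,5)] -> total=11
Click 4 (3,0) count=1: revealed 1 new [(3,0)] -> total=12

Answer: .....#
......
...###
#..###
...###
..#...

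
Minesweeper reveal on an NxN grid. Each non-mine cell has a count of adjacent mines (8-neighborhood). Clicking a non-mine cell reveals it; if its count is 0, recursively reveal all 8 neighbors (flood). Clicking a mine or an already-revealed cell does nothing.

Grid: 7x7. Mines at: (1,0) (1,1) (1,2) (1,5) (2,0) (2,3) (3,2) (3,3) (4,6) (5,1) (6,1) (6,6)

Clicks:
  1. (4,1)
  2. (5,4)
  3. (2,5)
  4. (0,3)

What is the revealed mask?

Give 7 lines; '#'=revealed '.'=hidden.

Answer: ...#...
.......
.....#.
.......
.#####.
..####.
..####.

Derivation:
Click 1 (4,1) count=2: revealed 1 new [(4,1)] -> total=1
Click 2 (5,4) count=0: revealed 12 new [(4,2) (4,3) (4,4) (4,5) (5,2) (5,3) (5,4) (5,5) (6,2) (6,3) (6,4) (6,5)] -> total=13
Click 3 (2,5) count=1: revealed 1 new [(2,5)] -> total=14
Click 4 (0,3) count=1: revealed 1 new [(0,3)] -> total=15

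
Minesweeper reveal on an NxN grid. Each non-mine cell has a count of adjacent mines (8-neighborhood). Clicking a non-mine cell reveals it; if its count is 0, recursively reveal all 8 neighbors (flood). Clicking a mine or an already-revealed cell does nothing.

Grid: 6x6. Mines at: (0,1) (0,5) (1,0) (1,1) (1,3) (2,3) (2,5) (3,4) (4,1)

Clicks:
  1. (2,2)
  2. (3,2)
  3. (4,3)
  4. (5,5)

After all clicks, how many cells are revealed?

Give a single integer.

Click 1 (2,2) count=3: revealed 1 new [(2,2)] -> total=1
Click 2 (3,2) count=2: revealed 1 new [(3,2)] -> total=2
Click 3 (4,3) count=1: revealed 1 new [(4,3)] -> total=3
Click 4 (5,5) count=0: revealed 7 new [(4,2) (4,4) (4,5) (5,2) (5,3) (5,4) (5,5)] -> total=10

Answer: 10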